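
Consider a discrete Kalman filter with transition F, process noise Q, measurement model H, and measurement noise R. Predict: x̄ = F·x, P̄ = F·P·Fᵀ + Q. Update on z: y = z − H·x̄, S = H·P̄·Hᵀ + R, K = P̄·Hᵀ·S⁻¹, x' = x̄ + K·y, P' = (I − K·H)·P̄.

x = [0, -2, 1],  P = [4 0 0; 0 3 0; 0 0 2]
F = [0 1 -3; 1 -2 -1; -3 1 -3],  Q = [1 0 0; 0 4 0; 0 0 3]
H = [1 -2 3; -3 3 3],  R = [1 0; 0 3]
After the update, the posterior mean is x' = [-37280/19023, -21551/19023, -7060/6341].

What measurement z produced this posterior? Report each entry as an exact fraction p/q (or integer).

x̄ = F·x = [-5, 3, -5]
P̄ = F·P·Fᵀ + Q = [22 0 21; 0 22 -12; 21 -12 60]
S = H·P̄·Hᵀ + R = [921 180; 180 345]
K = P̄·Hᵀ·S⁻¹ = [1991/19023 -2007/31705; -2200/19023 934/6341; 1401/6341 3789/31705]
x' − x̄ = [57835/19023, -78620/19023, 24645/6341] = K·y
y = (KᵀK)⁻¹·Kᵀ·(x' − x̄) = [23, -10]
z = y + H·x̄ = [23, -10] + [-26, 9] = [-3, -1]

z = [-3, -1]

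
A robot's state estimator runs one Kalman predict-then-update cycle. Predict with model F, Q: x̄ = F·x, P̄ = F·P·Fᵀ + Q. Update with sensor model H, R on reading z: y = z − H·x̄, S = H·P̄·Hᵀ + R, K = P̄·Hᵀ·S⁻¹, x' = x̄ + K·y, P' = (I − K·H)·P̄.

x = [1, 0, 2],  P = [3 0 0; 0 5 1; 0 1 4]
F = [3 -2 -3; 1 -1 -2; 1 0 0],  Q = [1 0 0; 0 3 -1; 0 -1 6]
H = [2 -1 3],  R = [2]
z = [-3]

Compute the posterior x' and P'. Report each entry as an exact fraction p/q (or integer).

x' = [-1689/394, -1407/394, 265/394]
P' = [9263/394 7025/394 -3721/394; 7025/394 6589/394 -2437/394; -3721/394 -2437/394 1697/394]

x̄ = F·x = [-3, -3, 1]
P̄ = F·P·Fᵀ + Q = [96 50 9; 50 31 2; 9 2 9]
y = z − H·x̄ = [-3]
S = H·P̄·Hᵀ + R = [394]
K = P̄·Hᵀ·S⁻¹ = [169/394; 75/394; 43/394]
x' = x̄ + K·y = [-1689/394, -1407/394, 265/394]
P' = (I − K·H)·P̄ = [9263/394 7025/394 -3721/394; 7025/394 6589/394 -2437/394; -3721/394 -2437/394 1697/394]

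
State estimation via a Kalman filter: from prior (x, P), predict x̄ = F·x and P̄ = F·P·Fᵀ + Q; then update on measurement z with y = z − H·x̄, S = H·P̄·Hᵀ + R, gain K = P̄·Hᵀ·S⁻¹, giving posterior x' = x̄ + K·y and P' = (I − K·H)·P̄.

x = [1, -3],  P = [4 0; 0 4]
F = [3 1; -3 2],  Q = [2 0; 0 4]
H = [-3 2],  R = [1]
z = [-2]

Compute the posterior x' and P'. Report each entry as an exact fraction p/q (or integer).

x' = [-2912/939, -5315/939]
P' = [6314/939 9380/939; 9380/939 14168/939]

x̄ = F·x = [0, -9]
P̄ = F·P·Fᵀ + Q = [42 -28; -28 56]
y = z − H·x̄ = [16]
S = H·P̄·Hᵀ + R = [939]
K = P̄·Hᵀ·S⁻¹ = [-182/939; 196/939]
x' = x̄ + K·y = [-2912/939, -5315/939]
P' = (I − K·H)·P̄ = [6314/939 9380/939; 9380/939 14168/939]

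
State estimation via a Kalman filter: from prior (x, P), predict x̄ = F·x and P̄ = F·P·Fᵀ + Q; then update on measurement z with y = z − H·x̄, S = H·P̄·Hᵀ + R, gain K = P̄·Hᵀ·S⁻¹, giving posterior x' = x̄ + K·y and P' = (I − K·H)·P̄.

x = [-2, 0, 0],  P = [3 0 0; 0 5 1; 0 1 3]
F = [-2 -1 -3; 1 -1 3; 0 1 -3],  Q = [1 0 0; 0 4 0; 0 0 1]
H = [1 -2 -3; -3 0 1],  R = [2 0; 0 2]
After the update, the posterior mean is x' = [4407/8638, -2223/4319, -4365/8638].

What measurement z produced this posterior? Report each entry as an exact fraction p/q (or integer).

x̄ = F·x = [4, -2, 0]
P̄ = F·P·Fᵀ + Q = [51 -28 22; -28 33 -26; 22 -26 27]
S = H·P̄·Hᵀ + R = [96 -130; -130 356]
K = P̄·Hᵀ·S⁻¹ = [-1217/8638 -3623/8638; 461/4319 872/4319; -3781/8638 -2327/8638]
x' − x̄ = [-30145/8638, 6415/4319, -4365/8638] = K·y
y = (KᵀK)⁻¹·Kᵀ·(x' − x̄) = [-5, 10]
z = y + H·x̄ = [-5, 10] + [8, -12] = [3, -2]

z = [3, -2]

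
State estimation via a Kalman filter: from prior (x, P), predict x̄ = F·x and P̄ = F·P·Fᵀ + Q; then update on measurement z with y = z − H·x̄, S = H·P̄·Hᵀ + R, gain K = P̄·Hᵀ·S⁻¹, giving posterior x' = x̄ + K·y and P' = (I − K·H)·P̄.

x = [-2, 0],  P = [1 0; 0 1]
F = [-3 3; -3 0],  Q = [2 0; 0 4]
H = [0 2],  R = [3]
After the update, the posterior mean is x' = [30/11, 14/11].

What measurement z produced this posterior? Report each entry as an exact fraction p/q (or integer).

x̄ = F·x = [6, 6]
P̄ = F·P·Fᵀ + Q = [20 9; 9 13]
S = H·P̄·Hᵀ + R = [55]
K = P̄·Hᵀ·S⁻¹ = [18/55; 26/55]
x' − x̄ = [-36/11, -52/11] = K·y
y = (KᵀK)⁻¹·Kᵀ·(x' − x̄) = [-10]
z = y + H·x̄ = [-10] + [12] = [2]

z = [2]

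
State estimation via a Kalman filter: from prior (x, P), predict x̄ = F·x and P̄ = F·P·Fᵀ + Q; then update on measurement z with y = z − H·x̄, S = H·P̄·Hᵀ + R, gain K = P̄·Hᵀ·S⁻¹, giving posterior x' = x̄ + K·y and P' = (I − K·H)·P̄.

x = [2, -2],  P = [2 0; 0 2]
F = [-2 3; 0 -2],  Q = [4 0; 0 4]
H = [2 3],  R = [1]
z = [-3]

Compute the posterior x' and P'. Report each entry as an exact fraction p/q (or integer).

x' = [-146/17, 80/17]
P' = [1974/85 -1308/85; -1308/85 876/85]

x̄ = F·x = [-10, 4]
P̄ = F·P·Fᵀ + Q = [30 -12; -12 12]
y = z − H·x̄ = [5]
S = H·P̄·Hᵀ + R = [85]
K = P̄·Hᵀ·S⁻¹ = [24/85; 12/85]
x' = x̄ + K·y = [-146/17, 80/17]
P' = (I − K·H)·P̄ = [1974/85 -1308/85; -1308/85 876/85]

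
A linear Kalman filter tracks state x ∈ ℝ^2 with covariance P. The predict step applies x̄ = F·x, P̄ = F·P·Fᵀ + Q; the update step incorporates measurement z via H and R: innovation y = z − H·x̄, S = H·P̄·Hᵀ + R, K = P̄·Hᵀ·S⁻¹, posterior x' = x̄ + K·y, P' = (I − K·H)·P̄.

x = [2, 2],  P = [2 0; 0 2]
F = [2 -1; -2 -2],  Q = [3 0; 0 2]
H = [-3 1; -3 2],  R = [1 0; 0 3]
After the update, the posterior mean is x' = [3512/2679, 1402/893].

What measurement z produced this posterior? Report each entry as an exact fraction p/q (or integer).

z = [-3, 1]

x̄ = F·x = [2, -8]
P̄ = F·P·Fᵀ + Q = [13 -4; -4 18]
S = H·P̄·Hᵀ + R = [160 189; 189 240]
K = P̄·Hᵀ·S⁻¹ = [-479/893 607/2679; -624/893 670/893]
x' − x̄ = [-1846/2679, 8546/893] = K·y
y = (KᵀK)⁻¹·Kᵀ·(x' − x̄) = [11, 23]
z = y + H·x̄ = [11, 23] + [-14, -22] = [-3, 1]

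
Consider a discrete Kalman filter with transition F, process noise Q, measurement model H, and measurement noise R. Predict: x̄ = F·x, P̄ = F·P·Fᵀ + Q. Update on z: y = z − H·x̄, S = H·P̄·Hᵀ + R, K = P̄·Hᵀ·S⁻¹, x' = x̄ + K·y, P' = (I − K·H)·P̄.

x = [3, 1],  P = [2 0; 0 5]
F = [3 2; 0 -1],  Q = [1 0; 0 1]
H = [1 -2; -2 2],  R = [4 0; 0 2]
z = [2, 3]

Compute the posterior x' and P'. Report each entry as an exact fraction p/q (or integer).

x̄ = F·x = [11, -1]
P̄ = F·P·Fᵀ + Q = [39 -10; -10 6]
y = z − H·x̄ = [-11, 27]
S = H·P̄·Hᵀ + R = [107 -162; -162 262]
K = P̄·Hᵀ·S⁻¹ = [-209/895 -464/895; -58/179 -14/179]
x' = x̄ + K·y = [-384/895, 81/179]
P' = (I − K·H)·P̄ = [1764/895 260/179; 260/179 246/179]

x' = [-384/895, 81/179]
P' = [1764/895 260/179; 260/179 246/179]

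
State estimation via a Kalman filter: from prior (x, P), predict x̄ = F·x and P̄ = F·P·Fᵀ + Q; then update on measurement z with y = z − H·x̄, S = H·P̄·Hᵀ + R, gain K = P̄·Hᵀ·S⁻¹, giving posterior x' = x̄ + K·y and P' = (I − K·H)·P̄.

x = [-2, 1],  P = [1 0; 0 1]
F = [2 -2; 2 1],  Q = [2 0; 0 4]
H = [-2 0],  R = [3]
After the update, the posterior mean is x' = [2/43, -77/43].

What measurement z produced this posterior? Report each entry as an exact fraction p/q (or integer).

z = [-1]

x̄ = F·x = [-6, -3]
P̄ = F·P·Fᵀ + Q = [10 2; 2 9]
S = H·P̄·Hᵀ + R = [43]
K = P̄·Hᵀ·S⁻¹ = [-20/43; -4/43]
x' − x̄ = [260/43, 52/43] = K·y
y = (KᵀK)⁻¹·Kᵀ·(x' − x̄) = [-13]
z = y + H·x̄ = [-13] + [12] = [-1]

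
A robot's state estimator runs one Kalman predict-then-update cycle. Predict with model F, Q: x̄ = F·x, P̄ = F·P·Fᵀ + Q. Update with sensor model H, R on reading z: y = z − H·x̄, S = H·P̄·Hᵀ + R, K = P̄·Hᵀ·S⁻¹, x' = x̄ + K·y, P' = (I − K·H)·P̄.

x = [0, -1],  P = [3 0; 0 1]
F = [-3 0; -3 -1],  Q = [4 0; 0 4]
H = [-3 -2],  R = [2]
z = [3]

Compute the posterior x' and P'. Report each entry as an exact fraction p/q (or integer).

x' = [-735/733, 8/733]
P' = [1114/733 -1524/733; -1524/733 2431/733]

x̄ = F·x = [0, 1]
P̄ = F·P·Fᵀ + Q = [31 27; 27 32]
y = z − H·x̄ = [5]
S = H·P̄·Hᵀ + R = [733]
K = P̄·Hᵀ·S⁻¹ = [-147/733; -145/733]
x' = x̄ + K·y = [-735/733, 8/733]
P' = (I − K·H)·P̄ = [1114/733 -1524/733; -1524/733 2431/733]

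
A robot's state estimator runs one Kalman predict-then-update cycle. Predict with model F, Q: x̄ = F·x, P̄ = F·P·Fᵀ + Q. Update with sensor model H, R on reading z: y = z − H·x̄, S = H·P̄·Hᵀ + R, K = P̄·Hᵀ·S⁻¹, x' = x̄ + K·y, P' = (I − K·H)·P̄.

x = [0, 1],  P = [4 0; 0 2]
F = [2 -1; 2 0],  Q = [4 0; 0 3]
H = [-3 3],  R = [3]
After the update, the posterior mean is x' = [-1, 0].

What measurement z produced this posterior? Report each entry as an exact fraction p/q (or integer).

x̄ = F·x = [-1, 0]
P̄ = F·P·Fᵀ + Q = [22 16; 16 19]
S = H·P̄·Hᵀ + R = [84]
K = P̄·Hᵀ·S⁻¹ = [-3/14; 3/28]
x' − x̄ = [0, 0] = K·y
y = (KᵀK)⁻¹·Kᵀ·(x' − x̄) = [0]
z = y + H·x̄ = [0] + [3] = [3]

z = [3]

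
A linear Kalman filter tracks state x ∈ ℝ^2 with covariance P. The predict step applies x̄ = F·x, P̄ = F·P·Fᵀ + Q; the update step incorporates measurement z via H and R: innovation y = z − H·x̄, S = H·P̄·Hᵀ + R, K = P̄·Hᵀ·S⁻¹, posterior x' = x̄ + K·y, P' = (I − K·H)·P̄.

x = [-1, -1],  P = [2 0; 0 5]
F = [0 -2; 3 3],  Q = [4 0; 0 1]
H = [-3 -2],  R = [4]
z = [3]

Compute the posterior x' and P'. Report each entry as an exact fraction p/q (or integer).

x̄ = F·x = [2, -6]
P̄ = F·P·Fᵀ + Q = [24 -30; -30 64]
y = z − H·x̄ = [-3]
S = H·P̄·Hᵀ + R = [116]
K = P̄·Hᵀ·S⁻¹ = [-3/29; -19/58]
x' = x̄ + K·y = [67/29, -291/58]
P' = (I − K·H)·P̄ = [660/29 -984/29; -984/29 1495/29]

x' = [67/29, -291/58]
P' = [660/29 -984/29; -984/29 1495/29]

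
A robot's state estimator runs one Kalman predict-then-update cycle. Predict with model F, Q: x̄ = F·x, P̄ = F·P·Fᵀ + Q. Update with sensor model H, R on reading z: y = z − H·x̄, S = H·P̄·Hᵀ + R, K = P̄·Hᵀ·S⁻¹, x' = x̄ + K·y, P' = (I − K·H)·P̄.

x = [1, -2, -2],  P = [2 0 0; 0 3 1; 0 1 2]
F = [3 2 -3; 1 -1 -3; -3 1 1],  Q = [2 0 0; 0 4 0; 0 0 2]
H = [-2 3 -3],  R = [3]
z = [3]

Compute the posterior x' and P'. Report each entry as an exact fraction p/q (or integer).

x̄ = F·x = [5, 9, -7]
P̄ = F·P·Fᵀ + Q = [38 15 -19; 15 33 -19; -19 -19 27]
y = z − H·x̄ = [-35]
S = H·P̄·Hᵀ + R = [629]
K = P̄·Hᵀ·S⁻¹ = [26/629; 126/629; -100/629]
x' = x̄ + K·y = [2235/629, 1251/629, -903/629]
P' = (I − K·H)·P̄ = [23226/629 6159/629 -9351/629; 6159/629 4881/629 649/629; -9351/629 649/629 6983/629]

x' = [2235/629, 1251/629, -903/629]
P' = [23226/629 6159/629 -9351/629; 6159/629 4881/629 649/629; -9351/629 649/629 6983/629]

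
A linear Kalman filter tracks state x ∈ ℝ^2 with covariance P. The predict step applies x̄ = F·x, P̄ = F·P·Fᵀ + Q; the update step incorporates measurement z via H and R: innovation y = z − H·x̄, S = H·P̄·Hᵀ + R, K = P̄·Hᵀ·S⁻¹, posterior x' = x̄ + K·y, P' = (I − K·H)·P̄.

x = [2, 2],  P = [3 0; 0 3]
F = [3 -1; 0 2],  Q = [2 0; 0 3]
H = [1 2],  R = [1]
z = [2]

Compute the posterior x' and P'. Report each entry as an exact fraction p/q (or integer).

x̄ = F·x = [4, 4]
P̄ = F·P·Fᵀ + Q = [32 -6; -6 15]
y = z − H·x̄ = [-10]
S = H·P̄·Hᵀ + R = [69]
K = P̄·Hᵀ·S⁻¹ = [20/69; 8/23]
x' = x̄ + K·y = [76/69, 12/23]
P' = (I − K·H)·P̄ = [1808/69 -298/23; -298/23 153/23]

x' = [76/69, 12/23]
P' = [1808/69 -298/23; -298/23 153/23]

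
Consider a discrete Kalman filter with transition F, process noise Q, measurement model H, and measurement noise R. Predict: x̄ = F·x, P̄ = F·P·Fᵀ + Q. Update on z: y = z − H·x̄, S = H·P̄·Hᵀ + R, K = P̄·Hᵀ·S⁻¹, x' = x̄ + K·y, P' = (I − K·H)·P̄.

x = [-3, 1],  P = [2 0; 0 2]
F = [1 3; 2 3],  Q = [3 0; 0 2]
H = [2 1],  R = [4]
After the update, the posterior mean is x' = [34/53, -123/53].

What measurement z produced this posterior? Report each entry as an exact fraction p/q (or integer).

z = [-1]

x̄ = F·x = [0, -3]
P̄ = F·P·Fᵀ + Q = [23 22; 22 28]
S = H·P̄·Hᵀ + R = [212]
K = P̄·Hᵀ·S⁻¹ = [17/53; 18/53]
x' − x̄ = [34/53, 36/53] = K·y
y = (KᵀK)⁻¹·Kᵀ·(x' − x̄) = [2]
z = y + H·x̄ = [2] + [-3] = [-1]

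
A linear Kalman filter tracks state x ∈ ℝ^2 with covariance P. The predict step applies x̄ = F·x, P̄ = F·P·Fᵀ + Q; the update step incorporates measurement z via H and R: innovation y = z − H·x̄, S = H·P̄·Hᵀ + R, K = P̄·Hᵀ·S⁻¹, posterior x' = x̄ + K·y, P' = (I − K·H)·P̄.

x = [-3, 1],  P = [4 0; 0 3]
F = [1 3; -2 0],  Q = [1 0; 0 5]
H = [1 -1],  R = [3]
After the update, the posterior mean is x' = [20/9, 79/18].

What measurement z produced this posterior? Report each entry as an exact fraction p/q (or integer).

z = [-2]

x̄ = F·x = [0, 6]
P̄ = F·P·Fᵀ + Q = [32 -8; -8 21]
S = H·P̄·Hᵀ + R = [72]
K = P̄·Hᵀ·S⁻¹ = [5/9; -29/72]
x' − x̄ = [20/9, -29/18] = K·y
y = (KᵀK)⁻¹·Kᵀ·(x' − x̄) = [4]
z = y + H·x̄ = [4] + [-6] = [-2]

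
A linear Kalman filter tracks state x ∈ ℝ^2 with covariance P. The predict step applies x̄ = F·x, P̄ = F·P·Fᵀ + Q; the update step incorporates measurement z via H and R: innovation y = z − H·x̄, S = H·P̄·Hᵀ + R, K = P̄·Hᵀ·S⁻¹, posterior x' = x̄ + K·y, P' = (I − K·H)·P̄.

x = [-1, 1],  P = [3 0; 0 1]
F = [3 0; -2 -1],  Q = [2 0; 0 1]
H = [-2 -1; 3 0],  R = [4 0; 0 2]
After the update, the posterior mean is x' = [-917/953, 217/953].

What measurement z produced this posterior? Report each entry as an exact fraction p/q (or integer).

z = [1, -3]

x̄ = F·x = [-3, 1]
P̄ = F·P·Fᵀ + Q = [29 -18; -18 14]
S = H·P̄·Hᵀ + R = [62 -120; -120 263]
K = P̄·Hᵀ·S⁻¹ = [-40/953 297/953; -347/953 -354/953]
x' − x̄ = [1942/953, -736/953] = K·y
y = (KᵀK)⁻¹·Kᵀ·(x' − x̄) = [-4, 6]
z = y + H·x̄ = [-4, 6] + [5, -9] = [1, -3]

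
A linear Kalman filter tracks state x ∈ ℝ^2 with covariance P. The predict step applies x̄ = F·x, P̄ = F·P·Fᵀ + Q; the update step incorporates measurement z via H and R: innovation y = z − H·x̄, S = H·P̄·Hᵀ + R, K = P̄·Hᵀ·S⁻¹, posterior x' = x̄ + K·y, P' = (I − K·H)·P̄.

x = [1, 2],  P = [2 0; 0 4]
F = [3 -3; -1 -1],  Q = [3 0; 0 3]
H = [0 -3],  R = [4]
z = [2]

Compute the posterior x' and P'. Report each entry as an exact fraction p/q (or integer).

x̄ = F·x = [-3, -3]
P̄ = F·P·Fᵀ + Q = [57 6; 6 9]
y = z − H·x̄ = [-7]
S = H·P̄·Hᵀ + R = [85]
K = P̄·Hᵀ·S⁻¹ = [-18/85; -27/85]
x' = x̄ + K·y = [-129/85, -66/85]
P' = (I − K·H)·P̄ = [4521/85 24/85; 24/85 36/85]

x' = [-129/85, -66/85]
P' = [4521/85 24/85; 24/85 36/85]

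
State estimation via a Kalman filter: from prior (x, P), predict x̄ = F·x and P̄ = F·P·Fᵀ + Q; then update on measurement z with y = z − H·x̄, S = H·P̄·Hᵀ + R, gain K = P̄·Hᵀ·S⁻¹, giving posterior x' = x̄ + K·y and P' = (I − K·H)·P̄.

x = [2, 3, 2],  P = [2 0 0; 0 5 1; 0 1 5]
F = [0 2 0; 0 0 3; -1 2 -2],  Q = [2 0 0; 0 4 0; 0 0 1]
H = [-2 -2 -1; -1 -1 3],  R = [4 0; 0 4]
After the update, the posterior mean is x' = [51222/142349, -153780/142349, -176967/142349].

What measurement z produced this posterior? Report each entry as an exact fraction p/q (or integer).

x̄ = F·x = [6, 6, 0]
P̄ = F·P·Fᵀ + Q = [22 6 16; 6 49 -24; 16 -24 35]
S = H·P̄·Hᵀ + R = [339 101; 101 450]
K = P̄·Hᵀ·S⁻¹ = [-34420/142349 14052/142349; -25873/142349 -34367/142349; -19963/142349 40226/142349]
x' − x̄ = [-802872/142349, -1007874/142349, -176967/142349] = K·y
y = (KᵀK)⁻¹·Kᵀ·(x' − x̄) = [27, 9]
z = y + H·x̄ = [27, 9] + [-24, -12] = [3, -3]

z = [3, -3]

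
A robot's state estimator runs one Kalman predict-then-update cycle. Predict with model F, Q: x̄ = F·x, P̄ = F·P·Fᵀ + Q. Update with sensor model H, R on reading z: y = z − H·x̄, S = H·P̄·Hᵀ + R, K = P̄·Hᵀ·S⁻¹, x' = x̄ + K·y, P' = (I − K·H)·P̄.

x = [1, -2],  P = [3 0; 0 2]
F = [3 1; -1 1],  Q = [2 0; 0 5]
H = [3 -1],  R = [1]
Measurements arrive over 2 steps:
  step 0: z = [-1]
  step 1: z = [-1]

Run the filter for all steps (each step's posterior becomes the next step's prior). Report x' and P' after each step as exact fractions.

step 0: x' = [-92/83, -779/332], P' = [73/83 194/83; 194/83 2359/332]
step 1: x' = [-14149/38822, -586/19411], P' = [17054/19411 88381/38822; 88381/38822 130985/19411]

step 0: x̄ = F·x = [1, -3]
step 0: P̄ = F·P·Fᵀ + Q = [31 -7; -7 10]
step 0: y = z − H·x̄ = [-7]
step 0: S = H·P̄·Hᵀ + R = [332]
step 0: K = P̄·Hᵀ·S⁻¹ = [25/83; -31/332]
step 0: x' = x̄ + K·y = [-92/83, -779/332]
step 0: P' = (I − K·H)·P̄ = [73/83 194/83; 194/83 2359/332]
step 1: x̄ = F·x = [-1883/332, -411/332]
step 1: P̄ = F·P·Fᵀ + Q = [10307/332 3035/332; 3035/332 2759/332]
step 1: y = z − H·x̄ = [2453/166]
step 1: S = H·P̄·Hᵀ + R = [19411/83]
step 1: K = P̄·Hᵀ·S⁻¹ = [13943/38822; 3173/38822]
step 1: x' = x̄ + K·y = [-14149/38822, -586/19411]
step 1: P' = (I − K·H)·P̄ = [17054/19411 88381/38822; 88381/38822 130985/19411]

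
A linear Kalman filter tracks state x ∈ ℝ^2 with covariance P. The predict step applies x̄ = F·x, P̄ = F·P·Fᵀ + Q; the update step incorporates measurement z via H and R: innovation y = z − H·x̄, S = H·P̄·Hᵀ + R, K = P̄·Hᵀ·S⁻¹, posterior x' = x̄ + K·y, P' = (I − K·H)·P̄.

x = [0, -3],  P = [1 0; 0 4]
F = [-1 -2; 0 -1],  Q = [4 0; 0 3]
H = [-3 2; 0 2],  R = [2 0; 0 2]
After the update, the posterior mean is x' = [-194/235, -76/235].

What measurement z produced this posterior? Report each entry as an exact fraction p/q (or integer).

x̄ = F·x = [6, 3]
P̄ = F·P·Fᵀ + Q = [21 8; 8 7]
S = H·P̄·Hᵀ + R = [123 -20; -20 30]
K = P̄·Hᵀ·S⁻¹ = [-109/329 514/1645; -2/329 761/1645]
x' − x̄ = [-1604/235, -781/235] = K·y
y = (KᵀK)⁻¹·Kᵀ·(x' − x̄) = [14, -7]
z = y + H·x̄ = [14, -7] + [-12, 6] = [2, -1]

z = [2, -1]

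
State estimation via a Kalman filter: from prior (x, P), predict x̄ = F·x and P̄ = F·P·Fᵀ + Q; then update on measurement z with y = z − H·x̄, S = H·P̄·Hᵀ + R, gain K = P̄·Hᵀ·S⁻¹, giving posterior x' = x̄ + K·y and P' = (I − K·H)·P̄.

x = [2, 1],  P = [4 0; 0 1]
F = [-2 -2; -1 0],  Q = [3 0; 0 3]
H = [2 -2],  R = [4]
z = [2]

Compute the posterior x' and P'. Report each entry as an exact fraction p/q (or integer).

x̄ = F·x = [-6, -2]
P̄ = F·P·Fᵀ + Q = [23 8; 8 7]
y = z − H·x̄ = [10]
S = H·P̄·Hᵀ + R = [60]
K = P̄·Hᵀ·S⁻¹ = [1/2; 1/30]
x' = x̄ + K·y = [-1, -5/3]
P' = (I − K·H)·P̄ = [8 7; 7 104/15]

x' = [-1, -5/3]
P' = [8 7; 7 104/15]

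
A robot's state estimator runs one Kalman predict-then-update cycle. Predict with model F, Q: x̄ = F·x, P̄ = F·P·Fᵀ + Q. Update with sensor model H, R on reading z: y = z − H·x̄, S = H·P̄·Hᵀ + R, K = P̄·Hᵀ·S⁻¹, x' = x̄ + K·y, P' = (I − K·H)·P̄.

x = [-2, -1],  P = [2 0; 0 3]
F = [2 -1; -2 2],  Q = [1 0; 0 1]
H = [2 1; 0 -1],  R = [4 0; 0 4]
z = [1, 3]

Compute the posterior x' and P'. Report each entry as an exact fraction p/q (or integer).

x' = [59/47, -116/47]
P' = [80/47 -84/47; -84/47 154/47]

x̄ = F·x = [-3, 2]
P̄ = F·P·Fᵀ + Q = [12 -14; -14 21]
y = z − H·x̄ = [5, 5]
S = H·P̄·Hᵀ + R = [17 7; 7 25]
K = P̄·Hᵀ·S⁻¹ = [19/47 21/47; -7/94 -77/94]
x' = x̄ + K·y = [59/47, -116/47]
P' = (I − K·H)·P̄ = [80/47 -84/47; -84/47 154/47]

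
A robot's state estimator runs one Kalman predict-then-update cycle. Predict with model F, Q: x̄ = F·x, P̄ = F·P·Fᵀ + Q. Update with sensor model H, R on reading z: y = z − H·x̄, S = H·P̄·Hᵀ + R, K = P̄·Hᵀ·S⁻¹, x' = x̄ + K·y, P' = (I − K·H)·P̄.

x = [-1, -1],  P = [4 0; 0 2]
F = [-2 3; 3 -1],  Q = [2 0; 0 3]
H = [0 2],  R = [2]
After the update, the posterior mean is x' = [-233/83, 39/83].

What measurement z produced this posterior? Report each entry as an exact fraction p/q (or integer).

z = [1]

x̄ = F·x = [-1, -2]
P̄ = F·P·Fᵀ + Q = [36 -30; -30 41]
S = H·P̄·Hᵀ + R = [166]
K = P̄·Hᵀ·S⁻¹ = [-30/83; 41/83]
x' − x̄ = [-150/83, 205/83] = K·y
y = (KᵀK)⁻¹·Kᵀ·(x' − x̄) = [5]
z = y + H·x̄ = [5] + [-4] = [1]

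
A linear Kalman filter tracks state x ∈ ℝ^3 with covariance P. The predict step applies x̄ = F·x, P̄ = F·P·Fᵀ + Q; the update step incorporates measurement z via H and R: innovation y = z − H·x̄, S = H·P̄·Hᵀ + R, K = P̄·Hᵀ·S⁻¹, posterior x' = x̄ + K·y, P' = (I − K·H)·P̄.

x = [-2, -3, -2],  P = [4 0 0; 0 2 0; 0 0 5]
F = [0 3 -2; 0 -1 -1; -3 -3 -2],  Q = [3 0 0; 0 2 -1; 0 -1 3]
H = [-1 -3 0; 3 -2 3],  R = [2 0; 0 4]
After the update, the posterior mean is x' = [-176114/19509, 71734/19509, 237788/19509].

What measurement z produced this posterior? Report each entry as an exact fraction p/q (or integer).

z = [-2, 2]

x̄ = F·x = [-5, 5, 19]
P̄ = F·P·Fᵀ + Q = [41 4 2; 4 9 15; 2 15 77]
S = H·P̄·Hᵀ + R = [148 -238; -238 910]
K = P̄·Hᵀ·S⁻¹ = [-694/2787 2647/39018; -676/2787 -803/39018; 232/2787 9725/39018]
x' − x̄ = [-78569/19509, -25811/19509, -132883/19509] = K·y
y = (KᵀK)⁻¹·Kᵀ·(x' − x̄) = [8, -30]
z = y + H·x̄ = [8, -30] + [-10, 32] = [-2, 2]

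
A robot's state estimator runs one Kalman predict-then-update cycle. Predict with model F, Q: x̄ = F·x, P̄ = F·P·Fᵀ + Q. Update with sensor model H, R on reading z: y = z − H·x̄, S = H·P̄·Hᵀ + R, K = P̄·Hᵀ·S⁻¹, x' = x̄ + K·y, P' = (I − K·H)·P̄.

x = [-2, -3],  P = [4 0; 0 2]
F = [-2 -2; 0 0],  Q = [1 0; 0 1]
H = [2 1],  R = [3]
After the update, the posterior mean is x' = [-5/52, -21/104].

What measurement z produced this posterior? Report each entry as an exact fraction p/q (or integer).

z = [-1]

x̄ = F·x = [10, 0]
P̄ = F·P·Fᵀ + Q = [25 0; 0 1]
S = H·P̄·Hᵀ + R = [104]
K = P̄·Hᵀ·S⁻¹ = [25/52; 1/104]
x' − x̄ = [-525/52, -21/104] = K·y
y = (KᵀK)⁻¹·Kᵀ·(x' − x̄) = [-21]
z = y + H·x̄ = [-21] + [20] = [-1]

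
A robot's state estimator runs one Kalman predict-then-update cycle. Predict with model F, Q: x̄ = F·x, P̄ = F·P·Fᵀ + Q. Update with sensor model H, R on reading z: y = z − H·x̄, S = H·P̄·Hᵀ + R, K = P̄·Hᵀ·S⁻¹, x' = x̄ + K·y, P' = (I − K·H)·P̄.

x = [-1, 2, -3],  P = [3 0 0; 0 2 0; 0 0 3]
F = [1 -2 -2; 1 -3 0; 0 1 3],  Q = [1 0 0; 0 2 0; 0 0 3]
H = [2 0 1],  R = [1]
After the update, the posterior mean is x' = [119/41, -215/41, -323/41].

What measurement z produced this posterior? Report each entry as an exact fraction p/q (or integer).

z = [-2]

x̄ = F·x = [1, -7, -7]
P̄ = F·P·Fᵀ + Q = [24 15 -22; 15 23 -6; -22 -6 32]
S = H·P̄·Hᵀ + R = [41]
K = P̄·Hᵀ·S⁻¹ = [26/41; 24/41; -12/41]
x' − x̄ = [78/41, 72/41, -36/41] = K·y
y = (KᵀK)⁻¹·Kᵀ·(x' − x̄) = [3]
z = y + H·x̄ = [3] + [-5] = [-2]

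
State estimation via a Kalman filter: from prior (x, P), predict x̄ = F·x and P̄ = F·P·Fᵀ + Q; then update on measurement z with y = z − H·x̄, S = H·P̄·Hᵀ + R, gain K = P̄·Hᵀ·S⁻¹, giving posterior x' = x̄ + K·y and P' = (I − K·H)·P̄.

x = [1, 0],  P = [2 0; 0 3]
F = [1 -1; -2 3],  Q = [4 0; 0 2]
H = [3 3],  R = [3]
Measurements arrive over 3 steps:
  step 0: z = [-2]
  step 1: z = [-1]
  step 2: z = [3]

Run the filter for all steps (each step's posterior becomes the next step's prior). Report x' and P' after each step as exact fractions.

step 0: x' = [57/61, -98/61], P' = [501/61 -505/61; -505/61 529/61]
step 1: x' = [591/1507, -5583/7535], P' = [17038/1507 -17321/1507; -17321/1507 181043/15070]
step 2: x' = [-1415538/2524253, 3918135/2524253], P' = [58148081/5048506 -59139897/5048506; -59139897/5048506 61809525/5048506]

step 0: x̄ = F·x = [1, -2]
step 0: P̄ = F·P·Fᵀ + Q = [9 -13; -13 37]
step 0: y = z − H·x̄ = [1]
step 0: S = H·P̄·Hᵀ + R = [183]
step 0: K = P̄·Hᵀ·S⁻¹ = [-4/61; 24/61]
step 0: x' = x̄ + K·y = [57/61, -98/61]
step 0: P' = (I − K·H)·P̄ = [501/61 -505/61; -505/61 529/61]
step 1: x̄ = F·x = [155/61, -408/61]
step 1: P̄ = F·P·Fᵀ + Q = [2284/61 -5114/61; -5114/61 12947/61]
step 1: y = z − H·x̄ = [698/61]
step 1: S = H·P̄·Hᵀ + R = [45210/61]
step 1: K = P̄·Hᵀ·S⁻¹ = [-283/1507; 7833/15070]
step 1: x' = x̄ + K·y = [591/1507, -5583/7535]
step 1: P' = (I − K·H)·P̄ = [17038/1507 -17321/1507; -17321/1507 181043/15070]
step 2: x̄ = F·x = [8538/7535, -22659/7535]
step 2: P̄ = F·P·Fᵀ + Q = [758123/15070 -1749939/15070; -1749939/15070 4419567/15070]
step 2: y = z − H·x̄ = [64968/7535]
step 2: S = H·P̄·Hᵀ + R = [7572759/7535]
step 2: K = P̄·Hᵀ·S⁻¹ = [-495908/2524253; 1334814/2524253]
step 2: x' = x̄ + K·y = [-1415538/2524253, 3918135/2524253]
step 2: P' = (I − K·H)·P̄ = [58148081/5048506 -59139897/5048506; -59139897/5048506 61809525/5048506]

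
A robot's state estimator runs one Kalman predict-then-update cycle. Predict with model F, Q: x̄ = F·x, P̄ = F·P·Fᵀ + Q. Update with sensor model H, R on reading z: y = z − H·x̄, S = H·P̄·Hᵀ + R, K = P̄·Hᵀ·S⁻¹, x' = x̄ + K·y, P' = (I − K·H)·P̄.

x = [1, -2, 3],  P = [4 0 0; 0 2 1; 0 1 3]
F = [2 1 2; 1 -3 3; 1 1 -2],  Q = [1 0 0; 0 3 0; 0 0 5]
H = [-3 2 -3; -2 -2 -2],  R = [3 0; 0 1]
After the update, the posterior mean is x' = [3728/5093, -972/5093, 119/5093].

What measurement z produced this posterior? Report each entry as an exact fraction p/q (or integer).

z = [-3, -1]

x̄ = F·x = [6, 16, -7]
P̄ = F·P·Fᵀ + Q = [35 17 -2; 17 34 -11; -2 -11 19]
S = H·P̄·Hᵀ + R = [517 176; 176 385]
K = P̄·Hᵀ·S⁻¹ = [-225/5093 -1220/5093; 1010/5093 -1520/5093; -2363/15279 604/15279]
x' − x̄ = [-26830/5093, -82460/5093, 35770/5093] = K·y
y = (KᵀK)⁻¹·Kᵀ·(x' − x̄) = [-38, 29]
z = y + H·x̄ = [-38, 29] + [35, -30] = [-3, -1]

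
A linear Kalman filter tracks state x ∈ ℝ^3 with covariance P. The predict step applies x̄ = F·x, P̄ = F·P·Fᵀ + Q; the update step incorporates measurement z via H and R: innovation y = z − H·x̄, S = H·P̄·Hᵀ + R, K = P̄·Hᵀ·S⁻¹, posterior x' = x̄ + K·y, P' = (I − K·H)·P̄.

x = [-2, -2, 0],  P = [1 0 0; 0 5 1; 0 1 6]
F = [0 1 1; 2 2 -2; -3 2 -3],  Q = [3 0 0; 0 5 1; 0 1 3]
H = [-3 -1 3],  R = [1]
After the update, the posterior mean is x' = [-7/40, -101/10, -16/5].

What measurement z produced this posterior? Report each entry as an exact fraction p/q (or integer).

z = [1]

x̄ = F·x = [-2, -8, 2]
P̄ = F·P·Fᵀ + Q = [16 -2 -9; -2 45 41; -9 41 74]
S = H·P̄·Hᵀ + R = [760]
K = P̄·Hᵀ·S⁻¹ = [-73/760; 21/190; 26/95]
x' − x̄ = [73/40, -21/10, -26/5] = K·y
y = (KᵀK)⁻¹·Kᵀ·(x' − x̄) = [-19]
z = y + H·x̄ = [-19] + [20] = [1]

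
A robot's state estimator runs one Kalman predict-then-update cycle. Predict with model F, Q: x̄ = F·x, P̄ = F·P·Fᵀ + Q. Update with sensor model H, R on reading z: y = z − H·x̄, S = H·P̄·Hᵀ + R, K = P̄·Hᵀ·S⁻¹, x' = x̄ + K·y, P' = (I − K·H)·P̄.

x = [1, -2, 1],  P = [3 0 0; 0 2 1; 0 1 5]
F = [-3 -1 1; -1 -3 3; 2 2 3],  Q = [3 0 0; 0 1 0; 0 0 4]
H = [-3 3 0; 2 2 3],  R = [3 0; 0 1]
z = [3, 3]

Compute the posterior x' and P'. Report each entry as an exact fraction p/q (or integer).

x' = [1637/523, 235203/55961, -217757/55961]
P' = [7750/523 7621/523 -10225/523; 7621/523 820056/55961 -1087925/55961; -10225/523 -1087925/55961 2915357/111922]

x̄ = F·x = [0, 8, 1]
P̄ = F·P·Fᵀ + Q = [35 24 -8; 24 49 24; -8 24 81]
y = z − H·x̄ = [-21, -16]
S = H·P̄·Hᵀ + R = [327 372; 372 1450]
K = P̄·Hᵀ·S⁻¹ = [-129/523 67/523; 4609/55961 7231/55961; 6150/55961 18071/111922]
x' = x̄ + K·y = [1637/523, 235203/55961, -217757/55961]
P' = (I − K·H)·P̄ = [7750/523 7621/523 -10225/523; 7621/523 820056/55961 -1087925/55961; -10225/523 -1087925/55961 2915357/111922]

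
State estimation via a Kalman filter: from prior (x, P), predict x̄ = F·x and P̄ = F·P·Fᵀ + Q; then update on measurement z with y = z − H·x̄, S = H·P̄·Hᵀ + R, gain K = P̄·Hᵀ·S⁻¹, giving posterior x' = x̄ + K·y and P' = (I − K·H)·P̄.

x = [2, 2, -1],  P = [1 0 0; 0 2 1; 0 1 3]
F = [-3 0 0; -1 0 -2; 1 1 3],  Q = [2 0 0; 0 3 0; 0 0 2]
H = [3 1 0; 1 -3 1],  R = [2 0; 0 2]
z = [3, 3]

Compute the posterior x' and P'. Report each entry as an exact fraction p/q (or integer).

x̄ = F·x = [-6, 0, 1]
P̄ = F·P·Fᵀ + Q = [11 3 -3; 3 16 -21; -3 -21 38]
y = z − H·x̄ = [21, 8]
S = H·P̄·Hᵀ + R = [135 -69; -69 297]
K = P̄·Hᵀ·S⁻¹ = [3541/11778 261/3926; 319/3926 -2395/11778; -358/5889 620/1963]
x' = x̄ + K·y = [3319/3926, 937/11778, 4417/1963]
P' = (I − K·H)·P̄ = [955/3926 -1513/11778 -973/1963; -1513/11778 2151/3926 8041/5889; -973/1963 8041/5889 10254/1963]

x' = [3319/3926, 937/11778, 4417/1963]
P' = [955/3926 -1513/11778 -973/1963; -1513/11778 2151/3926 8041/5889; -973/1963 8041/5889 10254/1963]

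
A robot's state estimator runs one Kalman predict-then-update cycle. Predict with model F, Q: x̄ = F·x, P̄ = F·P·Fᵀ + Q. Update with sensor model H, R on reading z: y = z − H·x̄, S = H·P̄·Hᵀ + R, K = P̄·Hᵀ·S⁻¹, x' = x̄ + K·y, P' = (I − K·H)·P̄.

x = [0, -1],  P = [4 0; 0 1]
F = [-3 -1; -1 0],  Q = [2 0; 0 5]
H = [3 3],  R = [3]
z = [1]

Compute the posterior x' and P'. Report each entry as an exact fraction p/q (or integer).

x' = [115/217, -6/31]
P' = [660/217 -87/31; -87/31 90/31]

x̄ = F·x = [1, 0]
P̄ = F·P·Fᵀ + Q = [39 12; 12 9]
y = z − H·x̄ = [-2]
S = H·P̄·Hᵀ + R = [651]
K = P̄·Hᵀ·S⁻¹ = [51/217; 3/31]
x' = x̄ + K·y = [115/217, -6/31]
P' = (I − K·H)·P̄ = [660/217 -87/31; -87/31 90/31]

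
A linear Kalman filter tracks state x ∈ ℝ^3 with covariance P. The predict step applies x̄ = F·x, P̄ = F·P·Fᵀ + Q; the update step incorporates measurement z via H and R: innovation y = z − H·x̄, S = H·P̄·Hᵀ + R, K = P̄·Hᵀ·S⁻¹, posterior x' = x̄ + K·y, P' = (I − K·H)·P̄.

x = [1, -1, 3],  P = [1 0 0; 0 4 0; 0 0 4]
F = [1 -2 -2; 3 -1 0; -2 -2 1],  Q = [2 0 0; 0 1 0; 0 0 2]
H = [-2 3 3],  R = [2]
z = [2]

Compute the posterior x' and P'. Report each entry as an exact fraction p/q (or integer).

x̄ = F·x = [-3, 4, 3]
P̄ = F·P·Fᵀ + Q = [35 11 6; 11 14 2; 6 2 26]
y = z − H·x̄ = [-25]
S = H·P̄·Hᵀ + R = [334]
K = P̄·Hᵀ·S⁻¹ = [-19/334; 13/167; 36/167]
x' = x̄ + K·y = [-527/334, 343/167, -399/167]
P' = (I − K·H)·P̄ = [11329/334 2084/167 1686/167; 2084/167 2000/167 -602/167; 1686/167 -602/167 1750/167]

x' = [-527/334, 343/167, -399/167]
P' = [11329/334 2084/167 1686/167; 2084/167 2000/167 -602/167; 1686/167 -602/167 1750/167]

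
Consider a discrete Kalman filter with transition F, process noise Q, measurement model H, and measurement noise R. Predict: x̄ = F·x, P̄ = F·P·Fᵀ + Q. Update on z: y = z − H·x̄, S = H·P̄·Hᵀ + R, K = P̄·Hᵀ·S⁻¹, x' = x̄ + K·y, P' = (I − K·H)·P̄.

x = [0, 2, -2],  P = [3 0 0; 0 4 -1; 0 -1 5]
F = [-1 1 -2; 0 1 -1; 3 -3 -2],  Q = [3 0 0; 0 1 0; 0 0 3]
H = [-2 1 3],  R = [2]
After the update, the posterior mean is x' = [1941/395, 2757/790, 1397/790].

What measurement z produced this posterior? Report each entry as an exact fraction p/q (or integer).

z = [-1]

x̄ = F·x = [6, 4, -2]
P̄ = F·P·Fᵀ + Q = [34 17 -5; 17 12 -3; -5 -3 74]
S = H·P̄·Hᵀ + R = [790]
K = P̄·Hᵀ·S⁻¹ = [-33/395; -31/790; 229/790]
x' − x̄ = [-429/395, -403/790, 2977/790] = K·y
y = (KᵀK)⁻¹·Kᵀ·(x' − x̄) = [13]
z = y + H·x̄ = [13] + [-14] = [-1]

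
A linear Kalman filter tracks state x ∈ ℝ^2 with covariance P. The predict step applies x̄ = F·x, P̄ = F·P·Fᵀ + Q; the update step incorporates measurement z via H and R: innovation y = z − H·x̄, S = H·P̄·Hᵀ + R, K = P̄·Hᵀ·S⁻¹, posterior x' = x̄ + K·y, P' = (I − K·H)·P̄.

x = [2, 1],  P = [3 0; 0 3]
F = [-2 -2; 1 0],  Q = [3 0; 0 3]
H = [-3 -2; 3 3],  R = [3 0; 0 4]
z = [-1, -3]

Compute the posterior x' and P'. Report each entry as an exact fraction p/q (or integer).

x' = [121/277, -242/277]
P' = [638/277 -722/277; -722/277 890/277]

x̄ = F·x = [-6, 2]
P̄ = F·P·Fᵀ + Q = [27 -6; -6 6]
y = z − H·x̄ = [-15, 9]
S = H·P̄·Hᵀ + R = [198 -189; -189 193]
K = P̄·Hᵀ·S⁻¹ = [-470/831 -63/277; 386/831 126/277]
x' = x̄ + K·y = [121/277, -242/277]
P' = (I − K·H)·P̄ = [638/277 -722/277; -722/277 890/277]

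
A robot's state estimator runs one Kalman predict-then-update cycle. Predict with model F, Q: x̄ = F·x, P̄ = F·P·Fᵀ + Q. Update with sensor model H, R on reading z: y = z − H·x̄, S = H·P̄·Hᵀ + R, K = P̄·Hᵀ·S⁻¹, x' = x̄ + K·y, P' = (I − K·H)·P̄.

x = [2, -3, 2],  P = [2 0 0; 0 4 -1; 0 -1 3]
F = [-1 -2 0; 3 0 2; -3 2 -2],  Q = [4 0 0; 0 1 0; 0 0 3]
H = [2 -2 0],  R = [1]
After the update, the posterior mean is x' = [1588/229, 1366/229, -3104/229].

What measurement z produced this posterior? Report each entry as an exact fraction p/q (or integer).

x̄ = F·x = [4, 10, -16]
P̄ = F·P·Fᵀ + Q = [22 -2 -14; -2 31 -34; -14 -34 57]
S = H·P̄·Hᵀ + R = [229]
K = P̄·Hᵀ·S⁻¹ = [48/229; -66/229; 40/229]
x' − x̄ = [672/229, -924/229, 560/229] = K·y
y = (KᵀK)⁻¹·Kᵀ·(x' − x̄) = [14]
z = y + H·x̄ = [14] + [-12] = [2]

z = [2]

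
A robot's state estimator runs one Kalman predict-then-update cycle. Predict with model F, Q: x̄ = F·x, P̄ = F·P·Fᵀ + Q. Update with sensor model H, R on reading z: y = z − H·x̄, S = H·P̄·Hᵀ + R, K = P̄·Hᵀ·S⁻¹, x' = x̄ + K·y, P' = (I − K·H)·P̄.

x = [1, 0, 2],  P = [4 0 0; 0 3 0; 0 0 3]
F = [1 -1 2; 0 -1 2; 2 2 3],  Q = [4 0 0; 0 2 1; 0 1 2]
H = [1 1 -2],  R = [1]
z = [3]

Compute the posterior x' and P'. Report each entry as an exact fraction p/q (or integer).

x̄ = F·x = [5, 4, 8]
P̄ = F·P·Fᵀ + Q = [23 15 20; 15 17 13; 20 13 57]
y = z − H·x̄ = [10]
S = H·P̄·Hᵀ + R = [167]
K = P̄·Hᵀ·S⁻¹ = [-2/167; 6/167; -81/167]
x' = x̄ + K·y = [815/167, 728/167, 526/167]
P' = (I − K·H)·P̄ = [3837/167 2517/167 3178/167; 2517/167 2803/167 2657/167; 3178/167 2657/167 2958/167]

x' = [815/167, 728/167, 526/167]
P' = [3837/167 2517/167 3178/167; 2517/167 2803/167 2657/167; 3178/167 2657/167 2958/167]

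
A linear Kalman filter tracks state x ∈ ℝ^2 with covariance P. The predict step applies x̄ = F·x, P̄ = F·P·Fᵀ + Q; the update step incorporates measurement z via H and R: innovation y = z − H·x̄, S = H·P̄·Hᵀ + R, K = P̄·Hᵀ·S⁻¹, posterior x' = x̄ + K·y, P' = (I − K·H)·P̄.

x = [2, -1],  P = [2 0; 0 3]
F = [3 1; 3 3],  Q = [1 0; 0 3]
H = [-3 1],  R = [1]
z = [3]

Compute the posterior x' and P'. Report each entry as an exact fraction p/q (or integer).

x̄ = F·x = [5, 3]
P̄ = F·P·Fᵀ + Q = [22 27; 27 48]
y = z − H·x̄ = [15]
S = H·P̄·Hᵀ + R = [85]
K = P̄·Hᵀ·S⁻¹ = [-39/85; -33/85]
x' = x̄ + K·y = [-32/17, -48/17]
P' = (I − K·H)·P̄ = [349/85 1008/85; 1008/85 2991/85]

x' = [-32/17, -48/17]
P' = [349/85 1008/85; 1008/85 2991/85]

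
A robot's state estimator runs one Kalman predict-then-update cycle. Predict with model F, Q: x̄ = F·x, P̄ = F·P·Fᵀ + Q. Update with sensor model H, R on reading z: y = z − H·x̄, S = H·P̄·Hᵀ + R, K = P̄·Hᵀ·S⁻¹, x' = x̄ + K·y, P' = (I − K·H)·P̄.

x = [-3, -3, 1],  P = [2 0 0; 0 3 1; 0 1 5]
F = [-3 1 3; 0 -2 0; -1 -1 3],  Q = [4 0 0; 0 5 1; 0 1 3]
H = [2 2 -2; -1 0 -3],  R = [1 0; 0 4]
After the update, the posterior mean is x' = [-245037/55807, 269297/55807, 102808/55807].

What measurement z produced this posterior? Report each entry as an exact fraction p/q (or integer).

z = [-3, -1]

x̄ = F·x = [9, 6, 9]
P̄ = F·P·Fᵀ + Q = [76 -12 48; -12 17 1; 48 1 47]
S = H·P̄·Hᵀ + R = [73 -44; -44 791]
K = P̄·Hᵀ·S⁻¹ = [15632/55807 -14652/55807; 6724/55807 1009/55807; -5152/55807 -13621/55807]
x' − x̄ = [-747300/55807, -65545/55807, -399455/55807] = K·y
y = (KᵀK)⁻¹·Kᵀ·(x' − x̄) = [-15, 35]
z = y + H·x̄ = [-15, 35] + [12, -36] = [-3, -1]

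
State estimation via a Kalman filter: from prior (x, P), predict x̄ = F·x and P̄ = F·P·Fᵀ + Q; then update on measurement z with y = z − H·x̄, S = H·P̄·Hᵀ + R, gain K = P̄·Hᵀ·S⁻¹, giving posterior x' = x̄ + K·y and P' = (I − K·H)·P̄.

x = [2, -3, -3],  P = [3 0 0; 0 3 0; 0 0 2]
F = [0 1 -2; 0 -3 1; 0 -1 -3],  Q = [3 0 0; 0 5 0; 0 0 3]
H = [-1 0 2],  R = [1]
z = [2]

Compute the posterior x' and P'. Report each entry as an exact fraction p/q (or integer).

x' = [149/75, 89/75, 53/25]
P' = [1034/75 -1051/75 173/25; -1051/75 2189/75 -172/25; 173/25 -172/25 93/25]

x̄ = F·x = [3, 6, 12]
P̄ = F·P·Fᵀ + Q = [14 -13 9; -13 34 3; 9 3 24]
y = z − H·x̄ = [-19]
S = H·P̄·Hᵀ + R = [75]
K = P̄·Hᵀ·S⁻¹ = [4/75; 19/75; 13/25]
x' = x̄ + K·y = [149/75, 89/75, 53/25]
P' = (I − K·H)·P̄ = [1034/75 -1051/75 173/25; -1051/75 2189/75 -172/25; 173/25 -172/25 93/25]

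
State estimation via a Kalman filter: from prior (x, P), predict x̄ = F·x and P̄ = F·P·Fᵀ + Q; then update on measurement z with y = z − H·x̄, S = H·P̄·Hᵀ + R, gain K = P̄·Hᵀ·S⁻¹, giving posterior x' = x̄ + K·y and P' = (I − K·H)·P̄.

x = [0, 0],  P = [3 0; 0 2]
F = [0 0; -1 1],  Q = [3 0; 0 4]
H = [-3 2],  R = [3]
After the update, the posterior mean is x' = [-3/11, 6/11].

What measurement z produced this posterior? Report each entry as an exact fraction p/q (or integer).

z = [2]

x̄ = F·x = [0, 0]
P̄ = F·P·Fᵀ + Q = [3 0; 0 9]
S = H·P̄·Hᵀ + R = [66]
K = P̄·Hᵀ·S⁻¹ = [-3/22; 3/11]
x' − x̄ = [-3/11, 6/11] = K·y
y = (KᵀK)⁻¹·Kᵀ·(x' − x̄) = [2]
z = y + H·x̄ = [2] + [0] = [2]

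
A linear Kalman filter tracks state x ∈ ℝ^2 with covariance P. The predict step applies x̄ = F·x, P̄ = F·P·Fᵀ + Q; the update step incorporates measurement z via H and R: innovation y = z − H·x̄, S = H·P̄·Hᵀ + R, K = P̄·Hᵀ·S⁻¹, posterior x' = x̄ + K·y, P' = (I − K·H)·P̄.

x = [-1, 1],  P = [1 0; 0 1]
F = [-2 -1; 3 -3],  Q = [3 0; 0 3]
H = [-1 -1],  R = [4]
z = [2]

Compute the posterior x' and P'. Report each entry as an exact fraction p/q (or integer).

x' = [14/9, -4]
P' = [191/27 -19/3; -19/3 9]

x̄ = F·x = [1, -6]
P̄ = F·P·Fᵀ + Q = [8 -3; -3 21]
y = z − H·x̄ = [-3]
S = H·P̄·Hᵀ + R = [27]
K = P̄·Hᵀ·S⁻¹ = [-5/27; -2/3]
x' = x̄ + K·y = [14/9, -4]
P' = (I − K·H)·P̄ = [191/27 -19/3; -19/3 9]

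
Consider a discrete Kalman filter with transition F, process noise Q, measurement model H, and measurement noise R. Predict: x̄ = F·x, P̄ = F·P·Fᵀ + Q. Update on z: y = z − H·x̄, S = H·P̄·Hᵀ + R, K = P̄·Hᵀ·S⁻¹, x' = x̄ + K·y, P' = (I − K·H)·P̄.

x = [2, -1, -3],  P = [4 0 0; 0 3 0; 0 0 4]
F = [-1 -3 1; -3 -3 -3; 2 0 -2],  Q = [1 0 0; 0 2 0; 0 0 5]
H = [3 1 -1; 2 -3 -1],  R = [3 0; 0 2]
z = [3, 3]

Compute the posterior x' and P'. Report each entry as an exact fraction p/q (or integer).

x' = [302525/115251, -376756/576255, 2481497/576255]
P' = [280639/115251 -54055/115251 711815/115251; -54055/115251 226988/576255 -919336/576255; 711815/115251 -919336/576255 10002962/576255]

x̄ = F·x = [-2, 6, 10]
P̄ = F·P·Fᵀ + Q = [36 27 -16; 27 101 0; -16 0 37]
y = z − H·x̄ = [13, 35]
S = H·P̄·Hᵀ + R = [723 -159; -159 832]
K = P̄·Hᵀ·S⁻¹ = [25349/115251 1938/38417; 111833/576255 -50363/192085; -81691/576255 -21134/192085]
x' = x̄ + K·y = [302525/115251, -376756/576255, 2481497/576255]
P' = (I − K·H)·P̄ = [280639/115251 -54055/115251 711815/115251; -54055/115251 226988/576255 -919336/576255; 711815/115251 -919336/576255 10002962/576255]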